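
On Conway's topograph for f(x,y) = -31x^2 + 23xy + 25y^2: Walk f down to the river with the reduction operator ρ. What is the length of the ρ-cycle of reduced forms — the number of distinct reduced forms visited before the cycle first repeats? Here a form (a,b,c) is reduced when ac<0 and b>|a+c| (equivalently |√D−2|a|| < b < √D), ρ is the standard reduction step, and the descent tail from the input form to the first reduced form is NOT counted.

D = 3629, ⌊√D⌋ = 60
river: ρ → (25,27,-29)
river: ρ → (-29,31,23)
river: ρ → (23,15,-37)
river: ρ → (-37,59,1)
river: ρ → (1,59,-37)
river: ρ → (-37,15,23)
river: ρ → (23,31,-29)
river: ρ → (-29,27,25)
river: ρ → (25,23,-31)
river: ρ → (-31,39,17)
river: ρ → (17,29,-41)
river: ρ → (-41,53,5)
river: ρ → (5,57,-19)
river: ρ → (-19,57,5)
river: ρ → (5,53,-41)
river: ρ → (-41,29,17)
river: ρ → (17,39,-31)
river: ρ → (-31,23,25)
ρ-cycle length = 18 (tail of 0 descent steps not counted)

18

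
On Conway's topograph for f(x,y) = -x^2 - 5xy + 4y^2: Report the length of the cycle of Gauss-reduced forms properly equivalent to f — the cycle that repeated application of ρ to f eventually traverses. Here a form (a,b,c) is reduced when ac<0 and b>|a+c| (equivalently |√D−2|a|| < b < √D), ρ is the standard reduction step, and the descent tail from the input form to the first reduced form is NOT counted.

D = 41, ⌊√D⌋ = 6
descent: ρ → (4,5,-1)  [lands on river]
river: ρ → (-1,5,4)
river: ρ → (4,3,-2)
river: ρ → (-2,5,2)
river: ρ → (2,3,-4)
river: ρ → (-4,5,1)
river: ρ → (1,5,-4)
river: ρ → (-4,3,2)
river: ρ → (2,5,-2)
river: ρ → (-2,3,4)
ρ-cycle length = 10 (tail of 1 descent step not counted)

10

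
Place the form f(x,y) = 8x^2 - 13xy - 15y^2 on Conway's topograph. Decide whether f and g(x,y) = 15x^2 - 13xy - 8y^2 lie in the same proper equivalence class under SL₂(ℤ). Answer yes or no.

D₁ = 649, D₂ = 649
river cycle of f (length 34): (-15, 13, 8), (8, 19, -9), (-9, 17, 10), (10, 23, -3), (-3, 25, 2), (2, 23, -15), (-15, 7, 10), (10, 13, -12), (-12, 11, 11), (11, 11, -12), … (24 more)
river cycle of g (length 34): (-8, 13, 15), (15, 17, -6), (-6, 19, 12), (12, 5, -13), (-13, 21, 4), (4, 19, -18), (-18, 17, 5), (5, 23, -6), (-6, 25, 1), (1, 25, -6), … (24 more)
cycles differ ⇒ inequivalent

no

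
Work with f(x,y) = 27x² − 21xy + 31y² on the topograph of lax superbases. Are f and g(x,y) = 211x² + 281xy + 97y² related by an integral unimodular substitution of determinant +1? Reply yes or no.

D₁ = -2907, D₂ = -2907
f: reduced (well bottom): (27,-21,31) with a≤c, −a<b≤a
g: translate: b→-141 (≡281 mod 422), so (211,281,97)→(211,-141,27)
g: flip: (211,-141,27)→(27,141,211)
g: translate: b→-21 (≡141 mod 54), so (27,141,211)→(27,-21,31)
g: reduced (well bottom): (27,-21,31) with a≤c, −a<b≤a
reduced forms (27, -21, 31) vs (27, -21, 31) ⇒ equivalent

yes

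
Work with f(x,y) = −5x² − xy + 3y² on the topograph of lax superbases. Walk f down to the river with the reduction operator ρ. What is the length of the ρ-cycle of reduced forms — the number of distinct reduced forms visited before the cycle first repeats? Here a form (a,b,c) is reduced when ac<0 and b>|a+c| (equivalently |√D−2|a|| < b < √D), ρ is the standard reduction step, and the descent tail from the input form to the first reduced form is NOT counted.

D = 61, ⌊√D⌋ = 7
descent: ρ → (3,7,-1)  [lands on river]
river: ρ → (-1,7,3)
river: ρ → (3,5,-3)
river: ρ → (-3,7,1)
river: ρ → (1,7,-3)
river: ρ → (-3,5,3)
ρ-cycle length = 6 (tail of 1 descent step not counted)

6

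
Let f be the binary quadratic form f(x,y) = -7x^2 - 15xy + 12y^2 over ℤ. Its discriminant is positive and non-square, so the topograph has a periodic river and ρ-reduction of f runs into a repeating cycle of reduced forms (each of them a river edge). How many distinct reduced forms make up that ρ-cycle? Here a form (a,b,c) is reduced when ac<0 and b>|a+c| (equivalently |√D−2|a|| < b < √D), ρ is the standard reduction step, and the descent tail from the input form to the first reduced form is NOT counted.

D = 561, ⌊√D⌋ = 23
descent: ρ → (12,15,-7)  [lands on river]
river: ρ → (-7,13,14)
river: ρ → (14,15,-6)
river: ρ → (-6,21,5)
river: ρ → (5,19,-10)
river: ρ → (-10,21,3)
river: ρ → (3,21,-10)
river: ρ → (-10,19,5)
river: ρ → (5,21,-6)
river: ρ → (-6,15,14)
river: ρ → (14,13,-7)
river: ρ → (-7,15,12)
river: ρ → (12,9,-10)
river: ρ → (-10,11,11)
river: ρ → (11,11,-10)
river: ρ → (-10,9,12)
ρ-cycle length = 16 (tail of 1 descent step not counted)

16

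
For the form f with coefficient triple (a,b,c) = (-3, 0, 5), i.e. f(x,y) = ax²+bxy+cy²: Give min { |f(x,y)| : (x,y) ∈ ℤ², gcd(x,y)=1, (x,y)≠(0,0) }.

descent: ρ → (5,0,-3)
descent: ρ → (-3,6,2)  [lands on river]
river: ρ → (2,6,-3)
closes: descent 2, river 2
min |a| on river = 2

2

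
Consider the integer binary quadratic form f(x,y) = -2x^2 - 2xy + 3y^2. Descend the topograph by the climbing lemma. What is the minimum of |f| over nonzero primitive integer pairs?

descent: ρ → (3,2,-2)  [lands on river]
river: ρ → (-2,2,3)
river: ρ → (3,4,-1)
river: ρ → (-1,4,3)
closes: descent 1, river 4
min |a| on river = 1

1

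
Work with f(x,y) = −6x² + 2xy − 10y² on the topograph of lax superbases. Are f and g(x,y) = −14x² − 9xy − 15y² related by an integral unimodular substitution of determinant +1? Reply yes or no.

D₁ = -236, D₂ = -759
discriminants differ ⇒ not SL₂(ℤ)-equivalent

no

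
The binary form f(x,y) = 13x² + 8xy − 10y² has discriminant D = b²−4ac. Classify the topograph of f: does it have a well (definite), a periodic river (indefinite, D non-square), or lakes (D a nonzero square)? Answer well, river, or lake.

D = b²−4ac = 8² − 4·13·(-10) = 584
D > 0 non-square ⇒ indefinite ⇒ periodic river

river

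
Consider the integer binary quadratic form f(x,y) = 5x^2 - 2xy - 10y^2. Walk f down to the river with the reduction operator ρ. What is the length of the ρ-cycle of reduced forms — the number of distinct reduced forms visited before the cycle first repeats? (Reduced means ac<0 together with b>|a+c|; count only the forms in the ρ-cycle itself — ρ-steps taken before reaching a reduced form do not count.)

D = 204, ⌊√D⌋ = 14
descent: ρ → (-10,2,5)
descent: ρ → (5,8,-7)  [lands on river]
river: ρ → (-7,6,6)
river: ρ → (6,6,-7)
river: ρ → (-7,8,5)
river: ρ → (5,12,-3)
river: ρ → (-3,12,5)
ρ-cycle length = 6 (tail of 2 descent steps not counted)

6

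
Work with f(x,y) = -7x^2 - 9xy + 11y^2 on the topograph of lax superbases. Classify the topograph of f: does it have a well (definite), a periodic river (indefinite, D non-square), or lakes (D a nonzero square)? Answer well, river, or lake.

D = b²−4ac = (-9)² − 4·(-7)·11 = 389
D > 0 non-square ⇒ indefinite ⇒ periodic river

river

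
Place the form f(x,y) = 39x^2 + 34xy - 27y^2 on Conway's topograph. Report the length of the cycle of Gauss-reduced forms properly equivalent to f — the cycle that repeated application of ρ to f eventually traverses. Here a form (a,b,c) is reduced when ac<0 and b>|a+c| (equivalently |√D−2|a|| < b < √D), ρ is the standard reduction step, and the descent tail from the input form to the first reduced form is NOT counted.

D = 5368, ⌊√D⌋ = 73
river: ρ → (-27,20,46)
river: ρ → (46,72,-1)
river: ρ → (-1,72,46)
river: ρ → (46,20,-27)
river: ρ → (-27,34,39)
river: ρ → (39,44,-22)
river: ρ → (-22,44,39)
river: ρ → (39,34,-27)
ρ-cycle length = 8 (tail of 0 descent steps not counted)

8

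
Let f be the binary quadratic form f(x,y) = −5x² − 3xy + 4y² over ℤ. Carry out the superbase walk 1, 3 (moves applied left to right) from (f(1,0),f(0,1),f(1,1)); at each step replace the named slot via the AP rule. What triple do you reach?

start (-5,4,-4) = (f(1,0),f(0,1),f(1,1))
replace slot 1: 2·(4+(-4)) − (-5) = 5 → (5,4,-4)
replace slot 3: 2·(5+4) − (-4) = 22 → (5,4,22)

5,4,22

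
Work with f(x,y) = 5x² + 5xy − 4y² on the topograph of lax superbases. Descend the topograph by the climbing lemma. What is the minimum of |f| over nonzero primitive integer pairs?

river: ρ → (-4,3,6)
river: ρ → (6,9,-1)
river: ρ → (-1,9,6)
river: ρ → (6,3,-4)
river: ρ → (-4,5,5)
river: ρ → (5,5,-4)
closes: descent 0, river 6
min |a| on river = 1

1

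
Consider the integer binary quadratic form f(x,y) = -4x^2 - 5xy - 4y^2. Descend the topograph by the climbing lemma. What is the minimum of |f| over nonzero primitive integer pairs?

translate: b→-3 (≡5 mod 8), so (4,5,4)→(4,-3,3)
flip: (4,-3,3)→(3,3,4)
reduced (well bottom): (3,3,4) with a≤c, −a<b≤a
well minimum |f| = |-3| = 3 (negative-definite)

3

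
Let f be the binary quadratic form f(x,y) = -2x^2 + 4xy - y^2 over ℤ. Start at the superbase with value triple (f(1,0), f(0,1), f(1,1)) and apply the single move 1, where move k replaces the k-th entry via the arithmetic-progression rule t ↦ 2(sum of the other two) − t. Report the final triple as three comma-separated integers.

start (-2,-1,1) = (f(1,0),f(0,1),f(1,1))
replace slot 1: 2·((-1)+1) − (-2) = 2 → (2,-1,1)

2,-1,1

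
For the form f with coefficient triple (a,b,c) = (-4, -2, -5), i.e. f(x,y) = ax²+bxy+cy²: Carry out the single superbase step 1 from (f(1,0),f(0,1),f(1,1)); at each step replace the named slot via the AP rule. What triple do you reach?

start (-4,-5,-11) = (f(1,0),f(0,1),f(1,1))
replace slot 1: 2·((-5)+(-11)) − (-4) = -28 → (-28,-5,-11)

-28,-5,-11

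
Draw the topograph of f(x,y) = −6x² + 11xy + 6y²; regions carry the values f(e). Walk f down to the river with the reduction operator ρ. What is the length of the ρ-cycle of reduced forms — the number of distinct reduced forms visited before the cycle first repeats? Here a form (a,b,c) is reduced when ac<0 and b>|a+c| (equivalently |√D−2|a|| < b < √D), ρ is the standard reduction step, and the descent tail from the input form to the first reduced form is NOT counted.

D = 265, ⌊√D⌋ = 16
river: ρ → (6,13,-4)
river: ρ → (-4,11,9)
river: ρ → (9,7,-6)
river: ρ → (-6,5,10)
river: ρ → (10,15,-1)
river: ρ → (-1,15,10)
river: ρ → (10,5,-6)
river: ρ → (-6,7,9)
river: ρ → (9,11,-4)
river: ρ → (-4,13,6)
river: ρ → (6,11,-6)
river: ρ → (-6,13,4)
river: ρ → (4,11,-9)
river: ρ → (-9,7,6)
river: ρ → (6,5,-10)
river: ρ → (-10,15,1)
river: ρ → (1,15,-10)
river: ρ → (-10,5,6)
river: ρ → (6,7,-9)
river: ρ → (-9,11,4)
river: ρ → (4,13,-6)
river: ρ → (-6,11,6)
ρ-cycle length = 22 (tail of 0 descent steps not counted)

22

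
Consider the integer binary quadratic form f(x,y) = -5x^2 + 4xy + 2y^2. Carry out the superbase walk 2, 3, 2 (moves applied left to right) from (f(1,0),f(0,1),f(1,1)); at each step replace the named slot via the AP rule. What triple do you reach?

start (-5,2,1) = (f(1,0),f(0,1),f(1,1))
replace slot 2: 2·((-5)+1) − 2 = -10 → (-5,-10,1)
replace slot 3: 2·((-5)+(-10)) − 1 = -31 → (-5,-10,-31)
replace slot 2: 2·((-5)+(-31)) − (-10) = -62 → (-5,-62,-31)

-5,-62,-31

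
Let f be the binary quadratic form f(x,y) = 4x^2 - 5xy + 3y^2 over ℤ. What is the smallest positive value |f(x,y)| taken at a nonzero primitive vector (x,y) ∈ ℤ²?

translate: b→3 (≡-5 mod 8), so (4,-5,3)→(4,3,2)
flip: (4,3,2)→(2,-3,4)
translate: b→1 (≡-3 mod 4), so (2,-3,4)→(2,1,3)
reduced (well bottom): (2,1,3) with a≤c, −a<b≤a
well minimum = a = 2

2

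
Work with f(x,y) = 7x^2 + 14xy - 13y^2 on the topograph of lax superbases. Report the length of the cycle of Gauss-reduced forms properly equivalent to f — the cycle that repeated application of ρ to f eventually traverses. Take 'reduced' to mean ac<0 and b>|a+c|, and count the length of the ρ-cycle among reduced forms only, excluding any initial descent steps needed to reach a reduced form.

D = 560, ⌊√D⌋ = 23
river: ρ → (-13,12,8)
river: ρ → (8,20,-5)
river: ρ → (-5,20,8)
river: ρ → (8,12,-13)
river: ρ → (-13,14,7)
river: ρ → (7,14,-13)
ρ-cycle length = 6 (tail of 0 descent steps not counted)

6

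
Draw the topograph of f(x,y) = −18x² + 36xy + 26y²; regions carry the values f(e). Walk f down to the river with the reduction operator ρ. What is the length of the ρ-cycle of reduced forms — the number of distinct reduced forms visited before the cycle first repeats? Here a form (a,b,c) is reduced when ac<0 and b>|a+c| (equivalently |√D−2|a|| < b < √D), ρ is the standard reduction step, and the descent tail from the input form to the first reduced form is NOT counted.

D = 3168, ⌊√D⌋ = 56
river: ρ → (26,16,-28)
river: ρ → (-28,40,14)
river: ρ → (14,44,-22)
river: ρ → (-22,44,14)
river: ρ → (14,40,-28)
river: ρ → (-28,16,26)
river: ρ → (26,36,-18)
river: ρ → (-18,36,26)
ρ-cycle length = 8 (tail of 0 descent steps not counted)

8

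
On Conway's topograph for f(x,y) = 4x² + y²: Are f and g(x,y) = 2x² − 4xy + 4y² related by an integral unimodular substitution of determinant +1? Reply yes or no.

D₁ = -16, D₂ = -16
f: flip: (4,0,1)→(1,0,4)
f: reduced (well bottom): (1,0,4) with a≤c, −a<b≤a
g: translate: b→0 (≡-4 mod 4), so (2,-4,4)→(2,0,2)
g: reduced (well bottom): (2,0,2) with a≤c, −a<b≤a
reduced forms (1, 0, 4) vs (2, 0, 2) ⇒ inequivalent

no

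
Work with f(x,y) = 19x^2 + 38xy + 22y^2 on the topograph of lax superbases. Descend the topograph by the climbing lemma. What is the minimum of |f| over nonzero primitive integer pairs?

translate: b→0 (≡38 mod 38), so (19,38,22)→(19,0,3)
flip: (19,0,3)→(3,0,19)
reduced (well bottom): (3,0,19) with a≤c, −a<b≤a
well minimum = a = 3

3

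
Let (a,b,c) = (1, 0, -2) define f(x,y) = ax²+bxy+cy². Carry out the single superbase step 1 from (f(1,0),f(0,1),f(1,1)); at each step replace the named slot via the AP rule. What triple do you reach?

start (1,-2,-1) = (f(1,0),f(0,1),f(1,1))
replace slot 1: 2·((-2)+(-1)) − 1 = -7 → (-7,-2,-1)

-7,-2,-1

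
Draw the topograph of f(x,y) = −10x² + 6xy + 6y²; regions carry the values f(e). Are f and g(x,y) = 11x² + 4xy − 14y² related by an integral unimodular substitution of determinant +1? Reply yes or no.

D₁ = 276, D₂ = 632
discriminants differ ⇒ not SL₂(ℤ)-equivalent

no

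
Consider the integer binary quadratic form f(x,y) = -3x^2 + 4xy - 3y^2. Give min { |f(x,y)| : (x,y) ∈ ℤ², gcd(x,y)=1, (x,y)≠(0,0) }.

translate: b→2 (≡-4 mod 6), so (3,-4,3)→(3,2,2)
flip: (3,2,2)→(2,-2,3)
translate: b→2 (≡-2 mod 4), so (2,-2,3)→(2,2,3)
reduced (well bottom): (2,2,3) with a≤c, −a<b≤a
well minimum |f| = |-2| = 2 (negative-definite)

2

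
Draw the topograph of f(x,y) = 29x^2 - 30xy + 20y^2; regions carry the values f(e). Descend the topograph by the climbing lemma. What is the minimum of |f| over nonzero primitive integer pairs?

translate: b→28 (≡-30 mod 58), so (29,-30,20)→(29,28,19)
flip: (29,28,19)→(19,-28,29)
translate: b→10 (≡-28 mod 38), so (19,-28,29)→(19,10,20)
reduced (well bottom): (19,10,20) with a≤c, −a<b≤a
well minimum = a = 19

19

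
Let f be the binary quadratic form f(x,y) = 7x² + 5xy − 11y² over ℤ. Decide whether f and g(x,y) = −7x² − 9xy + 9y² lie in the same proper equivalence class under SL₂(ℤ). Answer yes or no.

D₁ = 333, D₂ = 333
river cycle of f (length 6): (-11, 17, 1), (1, 17, -11), (-11, 5, 7), (7, 9, -9), (-9, 9, 7), (7, 5, -11)
river cycle of g (length 6): (9, 9, -7), (-7, 5, 11), (11, 17, -1), (-1, 17, 11), (11, 5, -7), (-7, 9, 9)
cycles differ ⇒ inequivalent

no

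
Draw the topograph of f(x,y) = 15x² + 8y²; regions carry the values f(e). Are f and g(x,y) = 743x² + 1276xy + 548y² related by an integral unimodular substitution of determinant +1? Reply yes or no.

D₁ = -480, D₂ = -480
f: flip: (15,0,8)→(8,0,15)
f: reduced (well bottom): (8,0,15) with a≤c, −a<b≤a
g: translate: b→-210 (≡1276 mod 1486), so (743,1276,548)→(743,-210,15)
g: flip: (743,-210,15)→(15,210,743)
g: translate: b→0 (≡210 mod 30), so (15,210,743)→(15,0,8)
g: flip: (15,0,8)→(8,0,15)
g: reduced (well bottom): (8,0,15) with a≤c, −a<b≤a
reduced forms (8, 0, 15) vs (8, 0, 15) ⇒ equivalent

yes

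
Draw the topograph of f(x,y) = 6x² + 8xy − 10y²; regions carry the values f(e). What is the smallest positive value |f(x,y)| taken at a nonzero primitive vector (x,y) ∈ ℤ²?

river: ρ → (-10,12,4)
river: ρ → (4,12,-10)
river: ρ → (-10,8,6)
river: ρ → (6,16,-2)
river: ρ → (-2,16,6)
river: ρ → (6,8,-10)
closes: descent 0, river 6
min |a| on river = 2

2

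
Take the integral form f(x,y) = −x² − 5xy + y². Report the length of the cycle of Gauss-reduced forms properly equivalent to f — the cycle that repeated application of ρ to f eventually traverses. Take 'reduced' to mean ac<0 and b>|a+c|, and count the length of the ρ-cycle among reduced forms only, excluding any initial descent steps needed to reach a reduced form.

D = 29, ⌊√D⌋ = 5
descent: ρ → (1,5,-1)  [lands on river]
river: ρ → (-1,5,1)
ρ-cycle length = 2 (tail of 1 descent step not counted)

2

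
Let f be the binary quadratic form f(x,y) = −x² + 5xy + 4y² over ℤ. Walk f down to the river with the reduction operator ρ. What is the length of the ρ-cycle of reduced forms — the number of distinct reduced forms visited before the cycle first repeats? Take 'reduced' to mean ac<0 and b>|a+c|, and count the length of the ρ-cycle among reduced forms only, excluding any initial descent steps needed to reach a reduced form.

D = 41, ⌊√D⌋ = 6
river: ρ → (4,3,-2)
river: ρ → (-2,5,2)
river: ρ → (2,3,-4)
river: ρ → (-4,5,1)
river: ρ → (1,5,-4)
river: ρ → (-4,3,2)
river: ρ → (2,5,-2)
river: ρ → (-2,3,4)
river: ρ → (4,5,-1)
river: ρ → (-1,5,4)
ρ-cycle length = 10 (tail of 0 descent steps not counted)

10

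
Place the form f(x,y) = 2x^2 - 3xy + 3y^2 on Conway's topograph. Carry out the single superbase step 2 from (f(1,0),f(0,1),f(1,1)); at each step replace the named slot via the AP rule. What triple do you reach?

start (2,3,2) = (f(1,0),f(0,1),f(1,1))
replace slot 2: 2·(2+2) − 3 = 5 → (2,5,2)

2,5,2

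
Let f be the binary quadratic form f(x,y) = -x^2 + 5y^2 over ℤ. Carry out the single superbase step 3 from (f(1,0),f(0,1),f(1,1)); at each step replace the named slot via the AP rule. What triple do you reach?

start (-1,5,4) = (f(1,0),f(0,1),f(1,1))
replace slot 3: 2·((-1)+5) − 4 = 4 → (-1,5,4)

-1,5,4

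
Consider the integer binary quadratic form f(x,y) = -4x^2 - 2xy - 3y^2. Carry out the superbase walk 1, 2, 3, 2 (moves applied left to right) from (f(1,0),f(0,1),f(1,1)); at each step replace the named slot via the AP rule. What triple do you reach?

start (-4,-3,-9) = (f(1,0),f(0,1),f(1,1))
replace slot 1: 2·((-3)+(-9)) − (-4) = -20 → (-20,-3,-9)
replace slot 2: 2·((-20)+(-9)) − (-3) = -55 → (-20,-55,-9)
replace slot 3: 2·((-20)+(-55)) − (-9) = -141 → (-20,-55,-141)
replace slot 2: 2·((-20)+(-141)) − (-55) = -267 → (-20,-267,-141)

-20,-267,-141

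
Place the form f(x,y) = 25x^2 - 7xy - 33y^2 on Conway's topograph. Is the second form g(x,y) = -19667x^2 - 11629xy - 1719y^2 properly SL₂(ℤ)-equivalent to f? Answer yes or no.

D₁ = 3349, D₂ = 3349
river cycle of f (length 26): (25, 43, -15), (-15, 47, 19), (19, 29, -33), (-33, 37, 15), (15, 53, -9), (-9, 55, 9), (9, 53, -15), (-15, 37, 33), (33, 29, -19), (-19, 47, 15), … (16 more)
river cycle of g (length 26): (25, 43, -15), (-15, 47, 19), (19, 29, -33), (-33, 37, 15), (15, 53, -9), (-9, 55, 9), (9, 53, -15), (-15, 37, 33), (33, 29, -19), (-19, 47, 15), … (16 more)
cycles coincide ⇒ equivalent

yes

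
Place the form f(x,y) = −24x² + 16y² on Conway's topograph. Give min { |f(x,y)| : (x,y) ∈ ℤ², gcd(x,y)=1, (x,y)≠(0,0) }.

descent: ρ → (16,32,-8)  [lands on river]
river: ρ → (-8,32,16)
closes: descent 1, river 2
min |a| on river = 8

8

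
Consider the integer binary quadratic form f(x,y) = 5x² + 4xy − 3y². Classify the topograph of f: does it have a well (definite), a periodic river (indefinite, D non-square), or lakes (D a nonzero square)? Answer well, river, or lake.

D = b²−4ac = 4² − 4·5·(-3) = 76
D > 0 non-square ⇒ indefinite ⇒ periodic river

river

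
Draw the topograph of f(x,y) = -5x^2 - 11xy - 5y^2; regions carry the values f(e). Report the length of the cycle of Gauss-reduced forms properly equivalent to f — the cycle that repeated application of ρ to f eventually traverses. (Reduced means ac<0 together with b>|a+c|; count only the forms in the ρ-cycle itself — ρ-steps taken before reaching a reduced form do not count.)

D = 21, ⌊√D⌋ = 4
descent: ρ → (-5,1,1)
descent: ρ → (1,3,-3)  [lands on river]
river: ρ → (-3,3,1)
ρ-cycle length = 2 (tail of 2 descent steps not counted)

2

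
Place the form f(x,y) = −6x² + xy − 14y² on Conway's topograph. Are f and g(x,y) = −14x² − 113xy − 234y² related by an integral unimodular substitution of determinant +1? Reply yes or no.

D₁ = -335, D₂ = -335
f is negative-definite; reduce −f:
−f: reduced (well bottom): (6,-1,14) with a≤c, −a<b≤a
flip sign back: reduced form of f is (-6,1,-14)
g is negative-definite; reduce −g:
−g: translate: b→1 (≡113 mod 28), so (14,113,234)→(14,1,6)
−g: flip: (14,1,6)→(6,-1,14)
−g: reduced (well bottom): (6,-1,14) with a≤c, −a<b≤a
flip sign back: reduced form of g is (-6,1,-14)
reduced forms (-6, 1, -14) vs (-6, 1, -14) ⇒ equivalent

yes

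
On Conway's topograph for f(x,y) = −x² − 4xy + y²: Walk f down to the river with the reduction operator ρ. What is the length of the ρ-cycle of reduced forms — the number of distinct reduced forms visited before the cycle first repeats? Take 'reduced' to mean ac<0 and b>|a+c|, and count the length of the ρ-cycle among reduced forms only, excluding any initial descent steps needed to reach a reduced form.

D = 20, ⌊√D⌋ = 4
descent: ρ → (1,4,-1)  [lands on river]
river: ρ → (-1,4,1)
ρ-cycle length = 2 (tail of 1 descent step not counted)

2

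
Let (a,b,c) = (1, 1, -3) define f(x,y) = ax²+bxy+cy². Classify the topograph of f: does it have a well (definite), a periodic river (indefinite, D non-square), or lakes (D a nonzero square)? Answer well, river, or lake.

D = b²−4ac = 1² − 4·1·(-3) = 13
D > 0 non-square ⇒ indefinite ⇒ periodic river

river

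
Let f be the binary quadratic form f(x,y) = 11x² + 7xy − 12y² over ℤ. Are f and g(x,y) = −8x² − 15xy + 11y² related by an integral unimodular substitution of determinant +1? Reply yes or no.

D₁ = 577, D₂ = 577
river cycle of f (length 10): (-12, 17, 6), (6, 19, -9), (-9, 17, 8), (8, 15, -11), (-11, 7, 12), (12, 17, -6), (-6, 19, 9), (9, 17, -8), (-8, 15, 11), (11, 7, -12)
river cycle of g (length 10): (11, 15, -8), (-8, 17, 9), (9, 19, -6), (-6, 17, 12), (12, 7, -11), (-11, 15, 8), (8, 17, -9), (-9, 19, 6), (6, 17, -12), (-12, 7, 11)
cycles differ ⇒ inequivalent

no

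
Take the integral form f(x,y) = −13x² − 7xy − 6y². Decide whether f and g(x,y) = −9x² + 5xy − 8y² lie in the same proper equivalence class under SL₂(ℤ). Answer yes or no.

D₁ = -263, D₂ = -263
f is negative-definite; reduce −f:
−f: flip: (13,7,6)→(6,-7,13)
−f: translate: b→5 (≡-7 mod 12), so (6,-7,13)→(6,5,12)
−f: reduced (well bottom): (6,5,12) with a≤c, −a<b≤a
flip sign back: reduced form of f is (-6,-5,-12)
g is negative-definite; reduce −g:
−g: flip: (9,-5,8)→(8,5,9)
−g: reduced (well bottom): (8,5,9) with a≤c, −a<b≤a
flip sign back: reduced form of g is (-8,-5,-9)
reduced forms (-6, -5, -12) vs (-8, -5, -9) ⇒ inequivalent

no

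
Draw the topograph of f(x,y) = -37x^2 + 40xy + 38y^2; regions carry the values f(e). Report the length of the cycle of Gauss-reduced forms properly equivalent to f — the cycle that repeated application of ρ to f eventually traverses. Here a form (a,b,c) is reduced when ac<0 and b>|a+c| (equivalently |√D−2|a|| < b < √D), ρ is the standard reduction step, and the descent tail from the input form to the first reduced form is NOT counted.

D = 7224, ⌊√D⌋ = 84
river: ρ → (38,36,-39)
river: ρ → (-39,42,35)
river: ρ → (35,28,-46)
river: ρ → (-46,64,17)
river: ρ → (17,72,-30)
river: ρ → (-30,48,41)
river: ρ → (41,34,-37)
river: ρ → (-37,40,38)
ρ-cycle length = 8 (tail of 0 descent steps not counted)

8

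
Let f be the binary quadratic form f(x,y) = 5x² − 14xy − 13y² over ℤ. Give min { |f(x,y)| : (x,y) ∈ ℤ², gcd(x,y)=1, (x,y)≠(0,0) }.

descent: ρ → (-13,14,5)  [lands on river]
river: ρ → (5,16,-10)
river: ρ → (-10,4,11)
river: ρ → (11,18,-3)
river: ρ → (-3,18,11)
river: ρ → (11,4,-10)
river: ρ → (-10,16,5)
river: ρ → (5,14,-13)
river: ρ → (-13,12,6)
river: ρ → (6,12,-13)
closes: descent 1, river 10
min |a| on river = 3

3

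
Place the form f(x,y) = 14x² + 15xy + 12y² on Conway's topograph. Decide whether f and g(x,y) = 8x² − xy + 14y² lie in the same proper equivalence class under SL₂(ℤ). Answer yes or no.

D₁ = -447, D₂ = -447
f: translate: b→-13 (≡15 mod 28), so (14,15,12)→(14,-13,11)
f: flip: (14,-13,11)→(11,13,14)
f: translate: b→-9 (≡13 mod 22), so (11,13,14)→(11,-9,12)
f: reduced (well bottom): (11,-9,12) with a≤c, −a<b≤a
g: reduced (well bottom): (8,-1,14) with a≤c, −a<b≤a
reduced forms (11, -9, 12) vs (8, -1, 14) ⇒ inequivalent

no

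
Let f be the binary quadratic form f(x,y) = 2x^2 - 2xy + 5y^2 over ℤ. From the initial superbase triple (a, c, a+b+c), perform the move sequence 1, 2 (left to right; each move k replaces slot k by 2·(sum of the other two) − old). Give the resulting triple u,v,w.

start (2,5,5) = (f(1,0),f(0,1),f(1,1))
replace slot 1: 2·(5+5) − 2 = 18 → (18,5,5)
replace slot 2: 2·(18+5) − 5 = 41 → (18,41,5)

18,41,5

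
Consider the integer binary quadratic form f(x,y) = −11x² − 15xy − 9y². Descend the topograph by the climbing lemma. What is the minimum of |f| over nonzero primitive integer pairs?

translate: b→-7 (≡15 mod 22), so (11,15,9)→(11,-7,5)
flip: (11,-7,5)→(5,7,11)
translate: b→-3 (≡7 mod 10), so (5,7,11)→(5,-3,9)
reduced (well bottom): (5,-3,9) with a≤c, −a<b≤a
well minimum |f| = |-5| = 5 (negative-definite)

5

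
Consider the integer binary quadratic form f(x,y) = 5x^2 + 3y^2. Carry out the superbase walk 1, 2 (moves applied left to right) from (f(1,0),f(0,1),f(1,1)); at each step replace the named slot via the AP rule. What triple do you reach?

start (5,3,8) = (f(1,0),f(0,1),f(1,1))
replace slot 1: 2·(3+8) − 5 = 17 → (17,3,8)
replace slot 2: 2·(17+8) − 3 = 47 → (17,47,8)

17,47,8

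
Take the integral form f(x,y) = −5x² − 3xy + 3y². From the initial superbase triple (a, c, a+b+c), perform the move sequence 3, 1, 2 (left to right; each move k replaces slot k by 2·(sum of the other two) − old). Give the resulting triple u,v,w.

start (-5,3,-5) = (f(1,0),f(0,1),f(1,1))
replace slot 3: 2·((-5)+3) − (-5) = 1 → (-5,3,1)
replace slot 1: 2·(3+1) − (-5) = 13 → (13,3,1)
replace slot 2: 2·(13+1) − 3 = 25 → (13,25,1)

13,25,1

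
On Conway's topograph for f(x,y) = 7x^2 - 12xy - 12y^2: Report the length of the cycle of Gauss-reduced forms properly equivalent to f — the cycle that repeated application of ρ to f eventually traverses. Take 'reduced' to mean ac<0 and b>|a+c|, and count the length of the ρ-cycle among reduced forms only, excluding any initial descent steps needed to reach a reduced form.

D = 480, ⌊√D⌋ = 21
descent: ρ → (-12,12,7)  [lands on river]
river: ρ → (7,16,-8)
river: ρ → (-8,16,7)
river: ρ → (7,12,-12)
ρ-cycle length = 4 (tail of 1 descent step not counted)

4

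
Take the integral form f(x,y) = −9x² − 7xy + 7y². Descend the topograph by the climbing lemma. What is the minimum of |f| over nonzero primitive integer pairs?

descent: ρ → (7,7,-9)  [lands on river]
river: ρ → (-9,11,5)
river: ρ → (5,9,-11)
river: ρ → (-11,13,3)
river: ρ → (3,17,-1)
river: ρ → (-1,17,3)
river: ρ → (3,13,-11)
river: ρ → (-11,9,5)
river: ρ → (5,11,-9)
river: ρ → (-9,7,7)
closes: descent 1, river 10
min |a| on river = 1

1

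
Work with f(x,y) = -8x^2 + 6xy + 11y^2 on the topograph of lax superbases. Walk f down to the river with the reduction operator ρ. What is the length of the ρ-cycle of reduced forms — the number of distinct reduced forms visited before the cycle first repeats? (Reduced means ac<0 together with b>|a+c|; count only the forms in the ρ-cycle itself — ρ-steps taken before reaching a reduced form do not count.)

D = 388, ⌊√D⌋ = 19
river: ρ → (11,16,-3)
river: ρ → (-3,14,16)
river: ρ → (16,18,-1)
river: ρ → (-1,18,16)
river: ρ → (16,14,-3)
river: ρ → (-3,16,11)
river: ρ → (11,6,-8)
river: ρ → (-8,10,9)
river: ρ → (9,8,-9)
river: ρ → (-9,10,8)
river: ρ → (8,6,-11)
river: ρ → (-11,16,3)
river: ρ → (3,14,-16)
river: ρ → (-16,18,1)
river: ρ → (1,18,-16)
river: ρ → (-16,14,3)
river: ρ → (3,16,-11)
river: ρ → (-11,6,8)
river: ρ → (8,10,-9)
river: ρ → (-9,8,9)
river: ρ → (9,10,-8)
river: ρ → (-8,6,11)
ρ-cycle length = 22 (tail of 0 descent steps not counted)

22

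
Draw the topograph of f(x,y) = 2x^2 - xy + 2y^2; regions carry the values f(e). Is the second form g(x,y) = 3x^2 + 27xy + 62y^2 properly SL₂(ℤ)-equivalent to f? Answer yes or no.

D₁ = -15, D₂ = -15
f: flip: (2,-1,2)→(2,1,2)
f: reduced (well bottom): (2,1,2) with a≤c, −a<b≤a
g: translate: b→3 (≡27 mod 6), so (3,27,62)→(3,3,2)
g: flip: (3,3,2)→(2,-3,3)
g: translate: b→1 (≡-3 mod 4), so (2,-3,3)→(2,1,2)
g: reduced (well bottom): (2,1,2) with a≤c, −a<b≤a
reduced forms (2, 1, 2) vs (2, 1, 2) ⇒ equivalent

yes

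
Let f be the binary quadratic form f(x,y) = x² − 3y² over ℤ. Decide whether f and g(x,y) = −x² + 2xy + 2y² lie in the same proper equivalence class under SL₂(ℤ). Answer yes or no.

D₁ = 12, D₂ = 12
river cycle of f (length 2): (1, 2, -2), (-2, 2, 1)
river cycle of g (length 2): (2, 2, -1), (-1, 2, 2)
cycles differ ⇒ inequivalent

no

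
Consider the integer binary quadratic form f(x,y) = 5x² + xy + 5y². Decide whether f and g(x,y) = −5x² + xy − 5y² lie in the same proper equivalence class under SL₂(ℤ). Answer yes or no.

D₁ = -99, D₂ = -99
f: reduced (well bottom): (5,1,5) with a≤c, −a<b≤a
g is negative-definite; reduce −g:
−g: flip: (5,-1,5)→(5,1,5)
−g: reduced (well bottom): (5,1,5) with a≤c, −a<b≤a
flip sign back: reduced form of g is (-5,-1,-5)
reduced forms (5, 1, 5) vs (-5, -1, -5) ⇒ inequivalent

no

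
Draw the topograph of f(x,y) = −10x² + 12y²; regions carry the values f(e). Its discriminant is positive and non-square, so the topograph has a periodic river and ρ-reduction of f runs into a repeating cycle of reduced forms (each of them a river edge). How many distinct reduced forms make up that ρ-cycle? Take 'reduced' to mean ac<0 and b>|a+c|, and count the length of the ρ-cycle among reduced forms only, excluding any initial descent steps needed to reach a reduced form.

D = 480, ⌊√D⌋ = 21
descent: ρ → (12,0,-10)
descent: ρ → (-10,20,2)  [lands on river]
river: ρ → (2,20,-10)
ρ-cycle length = 2 (tail of 2 descent steps not counted)

2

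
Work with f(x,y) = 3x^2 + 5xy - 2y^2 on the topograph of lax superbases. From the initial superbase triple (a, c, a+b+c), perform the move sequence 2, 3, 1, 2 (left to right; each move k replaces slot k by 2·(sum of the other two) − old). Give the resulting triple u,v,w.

start (3,-2,6) = (f(1,0),f(0,1),f(1,1))
replace slot 2: 2·(3+6) − (-2) = 20 → (3,20,6)
replace slot 3: 2·(3+20) − 6 = 40 → (3,20,40)
replace slot 1: 2·(20+40) − 3 = 117 → (117,20,40)
replace slot 2: 2·(117+40) − 20 = 294 → (117,294,40)

117,294,40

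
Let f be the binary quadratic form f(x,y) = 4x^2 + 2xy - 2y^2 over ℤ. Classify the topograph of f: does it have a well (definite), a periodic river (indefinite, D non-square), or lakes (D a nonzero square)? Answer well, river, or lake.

D = b²−4ac = 2² − 4·4·(-2) = 36
D = 6² is a perfect square ⇒ form factors over ℤ ⇒ lakes

lake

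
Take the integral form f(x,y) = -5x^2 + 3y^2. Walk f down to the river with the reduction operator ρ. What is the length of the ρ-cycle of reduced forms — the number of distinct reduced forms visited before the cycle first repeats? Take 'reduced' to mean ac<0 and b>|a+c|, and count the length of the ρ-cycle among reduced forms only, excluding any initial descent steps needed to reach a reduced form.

D = 60, ⌊√D⌋ = 7
descent: ρ → (3,6,-2)  [lands on river]
river: ρ → (-2,6,3)
ρ-cycle length = 2 (tail of 1 descent step not counted)

2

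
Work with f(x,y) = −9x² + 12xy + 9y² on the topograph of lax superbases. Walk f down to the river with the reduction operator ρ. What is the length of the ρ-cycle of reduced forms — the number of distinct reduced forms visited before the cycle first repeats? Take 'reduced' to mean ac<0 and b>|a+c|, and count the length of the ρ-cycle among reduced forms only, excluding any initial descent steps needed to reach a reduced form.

D = 468, ⌊√D⌋ = 21
river: ρ → (9,6,-12)
river: ρ → (-12,18,3)
river: ρ → (3,18,-12)
river: ρ → (-12,6,9)
river: ρ → (9,12,-9)
river: ρ → (-9,6,12)
river: ρ → (12,18,-3)
river: ρ → (-3,18,12)
river: ρ → (12,6,-9)
river: ρ → (-9,12,9)
ρ-cycle length = 10 (tail of 0 descent steps not counted)

10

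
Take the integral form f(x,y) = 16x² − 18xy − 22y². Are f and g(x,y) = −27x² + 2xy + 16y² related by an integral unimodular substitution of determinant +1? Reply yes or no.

D₁ = 1732, D₂ = 1732
river cycle of f (length 46): (-22, 18, 16), (16, 14, -24), (-24, 34, 6), (6, 38, -12), (-12, 34, 12), (12, 38, -6), (-6, 34, 24), (24, 14, -16), (-16, 18, 22), (22, 26, -12), … (36 more)
river cycle of g (length 42): (16, 30, -13), (-13, 22, 24), (24, 26, -11), (-11, 40, 3), (3, 38, -24), (-24, 10, 17), (17, 24, -17), (-17, 10, 24), (24, 38, -3), (-3, 40, 11), … (32 more)
cycles differ ⇒ inequivalent

no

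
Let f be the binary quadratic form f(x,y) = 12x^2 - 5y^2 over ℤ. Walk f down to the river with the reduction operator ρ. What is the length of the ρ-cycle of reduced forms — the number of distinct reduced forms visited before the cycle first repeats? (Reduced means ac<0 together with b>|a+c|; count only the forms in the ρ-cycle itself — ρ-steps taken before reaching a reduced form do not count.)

D = 240, ⌊√D⌋ = 15
descent: ρ → (-5,10,7)  [lands on river]
river: ρ → (7,4,-8)
river: ρ → (-8,12,3)
river: ρ → (3,12,-8)
river: ρ → (-8,4,7)
river: ρ → (7,10,-5)
ρ-cycle length = 6 (tail of 1 descent step not counted)

6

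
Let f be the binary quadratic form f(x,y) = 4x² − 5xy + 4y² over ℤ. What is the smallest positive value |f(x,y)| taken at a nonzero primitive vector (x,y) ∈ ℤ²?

translate: b→3 (≡-5 mod 8), so (4,-5,4)→(4,3,3)
flip: (4,3,3)→(3,-3,4)
translate: b→3 (≡-3 mod 6), so (3,-3,4)→(3,3,4)
reduced (well bottom): (3,3,4) with a≤c, −a<b≤a
well minimum = a = 3

3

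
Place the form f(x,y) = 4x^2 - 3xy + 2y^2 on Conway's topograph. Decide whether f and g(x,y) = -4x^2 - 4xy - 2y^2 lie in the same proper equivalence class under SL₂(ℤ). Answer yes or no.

D₁ = -23, D₂ = -16
discriminants differ ⇒ not SL₂(ℤ)-equivalent

no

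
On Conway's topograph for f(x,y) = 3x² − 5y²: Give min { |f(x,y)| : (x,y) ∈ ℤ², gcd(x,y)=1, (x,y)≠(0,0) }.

descent: ρ → (-5,0,3)
descent: ρ → (3,6,-2)  [lands on river]
river: ρ → (-2,6,3)
closes: descent 2, river 2
min |a| on river = 2

2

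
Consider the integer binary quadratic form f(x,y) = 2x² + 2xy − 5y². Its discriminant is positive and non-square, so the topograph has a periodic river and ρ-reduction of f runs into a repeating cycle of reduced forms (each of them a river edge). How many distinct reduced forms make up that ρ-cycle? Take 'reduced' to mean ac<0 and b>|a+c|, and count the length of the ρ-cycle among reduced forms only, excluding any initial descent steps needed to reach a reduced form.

D = 44, ⌊√D⌋ = 6
descent: ρ → (-5,-2,2)
descent: ρ → (2,6,-1)  [lands on river]
river: ρ → (-1,6,2)
ρ-cycle length = 2 (tail of 2 descent steps not counted)

2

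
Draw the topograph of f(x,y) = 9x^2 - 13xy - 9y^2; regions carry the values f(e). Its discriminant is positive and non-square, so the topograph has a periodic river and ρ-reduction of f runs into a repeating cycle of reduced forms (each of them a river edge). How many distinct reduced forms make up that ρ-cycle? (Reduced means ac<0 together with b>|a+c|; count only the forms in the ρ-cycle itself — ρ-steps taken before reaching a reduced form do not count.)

D = 493, ⌊√D⌋ = 22
descent: ρ → (-9,13,9)  [lands on river]
river: ρ → (9,5,-13)
river: ρ → (-13,21,1)
river: ρ → (1,21,-13)
river: ρ → (-13,5,9)
river: ρ → (9,13,-9)
river: ρ → (-9,5,13)
river: ρ → (13,21,-1)
river: ρ → (-1,21,13)
river: ρ → (13,5,-9)
ρ-cycle length = 10 (tail of 1 descent step not counted)

10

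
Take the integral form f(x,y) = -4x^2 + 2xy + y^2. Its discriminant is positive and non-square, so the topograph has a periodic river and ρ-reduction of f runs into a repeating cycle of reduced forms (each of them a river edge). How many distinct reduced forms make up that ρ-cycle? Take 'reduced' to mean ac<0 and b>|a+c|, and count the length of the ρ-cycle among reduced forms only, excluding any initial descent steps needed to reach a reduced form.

D = 20, ⌊√D⌋ = 4
descent: ρ → (1,4,-1)  [lands on river]
river: ρ → (-1,4,1)
ρ-cycle length = 2 (tail of 1 descent step not counted)

2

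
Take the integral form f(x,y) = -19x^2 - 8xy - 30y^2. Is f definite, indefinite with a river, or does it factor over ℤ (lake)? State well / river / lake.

D = b²−4ac = (-8)² − 4·(-19)·(-30) = -2216
D < 0 ⇒ definite ⇒ every region one sign ⇒ single well

well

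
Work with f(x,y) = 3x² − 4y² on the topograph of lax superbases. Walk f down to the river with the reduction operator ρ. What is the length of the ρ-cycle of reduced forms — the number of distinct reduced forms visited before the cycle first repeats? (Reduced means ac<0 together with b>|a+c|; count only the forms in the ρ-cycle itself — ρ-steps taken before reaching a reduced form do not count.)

D = 48, ⌊√D⌋ = 6
descent: ρ → (-4,0,3)
descent: ρ → (3,6,-1)  [lands on river]
river: ρ → (-1,6,3)
ρ-cycle length = 2 (tail of 2 descent steps not counted)

2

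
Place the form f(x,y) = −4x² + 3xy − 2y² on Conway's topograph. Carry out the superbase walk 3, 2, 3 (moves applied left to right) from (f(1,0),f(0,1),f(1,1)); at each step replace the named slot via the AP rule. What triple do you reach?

start (-4,-2,-3) = (f(1,0),f(0,1),f(1,1))
replace slot 3: 2·((-4)+(-2)) − (-3) = -9 → (-4,-2,-9)
replace slot 2: 2·((-4)+(-9)) − (-2) = -24 → (-4,-24,-9)
replace slot 3: 2·((-4)+(-24)) − (-9) = -47 → (-4,-24,-47)

-4,-24,-47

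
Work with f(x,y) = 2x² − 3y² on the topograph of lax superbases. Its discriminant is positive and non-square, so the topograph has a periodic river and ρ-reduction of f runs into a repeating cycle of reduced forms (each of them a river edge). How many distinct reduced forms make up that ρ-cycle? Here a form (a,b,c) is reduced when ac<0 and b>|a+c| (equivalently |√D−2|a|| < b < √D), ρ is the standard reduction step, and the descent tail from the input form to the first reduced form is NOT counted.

D = 24, ⌊√D⌋ = 4
descent: ρ → (-3,0,2)
descent: ρ → (2,4,-1)  [lands on river]
river: ρ → (-1,4,2)
ρ-cycle length = 2 (tail of 2 descent steps not counted)

2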